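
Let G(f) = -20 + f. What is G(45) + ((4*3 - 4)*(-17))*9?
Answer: -1199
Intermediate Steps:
G(45) + ((4*3 - 4)*(-17))*9 = (-20 + 45) + ((4*3 - 4)*(-17))*9 = 25 + ((12 - 4)*(-17))*9 = 25 + (8*(-17))*9 = 25 - 136*9 = 25 - 1224 = -1199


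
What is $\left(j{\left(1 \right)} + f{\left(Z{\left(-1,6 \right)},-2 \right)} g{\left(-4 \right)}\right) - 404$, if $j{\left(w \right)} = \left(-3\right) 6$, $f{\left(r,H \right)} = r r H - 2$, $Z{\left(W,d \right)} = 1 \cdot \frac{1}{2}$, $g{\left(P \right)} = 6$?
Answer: $-437$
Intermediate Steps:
$Z{\left(W,d \right)} = \frac{1}{2}$ ($Z{\left(W,d \right)} = 1 \cdot \frac{1}{2} = \frac{1}{2}$)
$f{\left(r,H \right)} = -2 + H r^{2}$ ($f{\left(r,H \right)} = r^{2} H - 2 = H r^{2} - 2 = -2 + H r^{2}$)
$j{\left(w \right)} = -18$
$\left(j{\left(1 \right)} + f{\left(Z{\left(-1,6 \right)},-2 \right)} g{\left(-4 \right)}\right) - 404 = \left(-18 + \left(-2 - \frac{2}{4}\right) 6\right) - 404 = \left(-18 + \left(-2 - \frac{1}{2}\right) 6\right) - 404 = \left(-18 - 15\right) - 404 = -33 - 404 = -437$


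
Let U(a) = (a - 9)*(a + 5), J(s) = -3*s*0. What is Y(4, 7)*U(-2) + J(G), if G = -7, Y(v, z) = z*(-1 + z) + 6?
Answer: -1584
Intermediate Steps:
Y(v, z) = 6 + z*(-1 + z)
J(s) = 0
U(a) = (-9 + a)*(5 + a)
Y(4, 7)*U(-2) + J(G) = (6 + 7² - 1*7)*(-45 + (-2)² - 4*(-2)) + 0 = (6 + 49 - 7)*(-45 + 4 + 8) + 0 = 48*(-33) + 0 = -1584 + 0 = -1584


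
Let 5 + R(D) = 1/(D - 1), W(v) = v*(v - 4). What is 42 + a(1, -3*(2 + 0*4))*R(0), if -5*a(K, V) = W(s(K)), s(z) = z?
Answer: 192/5 ≈ 38.400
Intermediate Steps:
W(v) = v*(-4 + v)
R(D) = -5 + 1/(-1 + D) (R(D) = -5 + 1/(D - 1) = -5 + 1/(-1 + D))
a(K, V) = -K*(-4 + K)/5
42 + a(1, -3*(2 + 0*4))*R(0) = 42 + ((⅕)*1*(4 - 1*1))*((6 - 5*0)/(-1 + 0)) = 42 + ((⅕)*1*(4 - 1))*((6 + 0)/(-1)) = 42 + ((⅕)*1*3)*(-1*6) = 42 + (⅗)*(-6) = 42 - 18/5 = 192/5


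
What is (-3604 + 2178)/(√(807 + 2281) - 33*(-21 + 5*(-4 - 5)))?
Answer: -776457/1185149 + 1426*√193/1185149 ≈ -0.63844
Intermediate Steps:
(-3604 + 2178)/(√(807 + 2281) - 33*(-21 + 5*(-4 - 5))) = -1426/(√3088 - 33*(-21 + 5*(-9))) = -1426/(4*√193 - 33*(-21 - 45)) = -1426/(4*√193 - 33*(-66)) = -1426/(4*√193 + 2178) = -1426/(2178 + 4*√193)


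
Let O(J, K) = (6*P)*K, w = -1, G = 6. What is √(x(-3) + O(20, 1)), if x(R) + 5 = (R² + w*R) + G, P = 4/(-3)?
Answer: √5 ≈ 2.2361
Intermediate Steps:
P = -4/3 (P = 4*(-⅓) = -4/3 ≈ -1.3333)
O(J, K) = -8*K (O(J, K) = (6*(-4/3))*K = -8*K)
x(R) = 1 + R² - R (x(R) = -5 + ((R² - R) + 6) = -5 + (6 + R² - R) = 1 + R² - R)
√(x(-3) + O(20, 1)) = √((1 + (-3)² - 1*(-3)) - 8*1) = √((1 + 9 + 3) - 8) = √(13 - 8) = √5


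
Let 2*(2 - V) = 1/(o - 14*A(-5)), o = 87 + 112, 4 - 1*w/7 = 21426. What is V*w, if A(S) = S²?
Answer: -45361085/151 ≈ -3.0040e+5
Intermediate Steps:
w = -149954 (w = 28 - 7*21426 = 28 - 149982 = -149954)
o = 199
V = 605/302 (V = 2 - 1/(2*(199 - 14*(-5)²)) = 2 - 1/(2*(199 - 14*25)) = 2 - 1/(2*(199 - 350)) = 2 - ½/(-151) = 2 - ½*(-1/151) = 2 + 1/302 = 605/302 ≈ 2.0033)
V*w = (605/302)*(-149954) = -45361085/151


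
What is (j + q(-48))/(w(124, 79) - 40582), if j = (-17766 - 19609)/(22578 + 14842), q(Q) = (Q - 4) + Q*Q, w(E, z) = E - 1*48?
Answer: -16846493/303146904 ≈ -0.055572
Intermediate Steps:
w(E, z) = -48 + E (w(E, z) = E - 48 = -48 + E)
q(Q) = -4 + Q + Q² (q(Q) = (-4 + Q) + Q² = -4 + Q + Q²)
j = -7475/7484 (j = -37375/37420 = -37375*1/37420 = -7475/7484 ≈ -0.99880)
(j + q(-48))/(w(124, 79) - 40582) = (-7475/7484 + (-4 - 48 + (-48)²))/((-48 + 124) - 40582) = (-7475/7484 + (-4 - 48 + 2304))/(76 - 40582) = (-7475/7484 + 2252)/(-40506) = (16846493/7484)*(-1/40506) = -16846493/303146904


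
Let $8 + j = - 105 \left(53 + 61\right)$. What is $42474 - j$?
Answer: $54452$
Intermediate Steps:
$j = -11978$ ($j = -8 - 105 \left(53 + 61\right) = -8 - 11970 = -11978$)
$42474 - j = 42474 - -11978 = 42474 + 11978 = 54452$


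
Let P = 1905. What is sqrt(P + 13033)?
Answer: sqrt(14938) ≈ 122.22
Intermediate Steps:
sqrt(P + 13033) = sqrt(1905 + 13033) = sqrt(14938)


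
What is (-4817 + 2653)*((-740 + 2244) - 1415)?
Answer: -192596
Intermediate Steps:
(-4817 + 2653)*((-740 + 2244) - 1415) = -2164*(1504 - 1415) = -2164*89 = -192596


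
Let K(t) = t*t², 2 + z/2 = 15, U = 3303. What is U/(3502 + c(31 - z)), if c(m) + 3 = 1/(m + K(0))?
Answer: 1835/1944 ≈ 0.94393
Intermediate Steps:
z = 26 (z = -4 + 2*15 = -4 + 30 = 26)
K(t) = t³
c(m) = -3 + 1/m (c(m) = -3 + 1/(m + 0³) = -3 + 1/(m + 0) = -3 + 1/m)
U/(3502 + c(31 - z)) = 3303/(3502 + (-3 + 1/(31 - 1*26))) = 3303/(3502 + (-3 + 1/(31 - 26))) = 3303/(3502 + (-3 + 1/5)) = 3303/(3502 + (-3 + ⅕)) = 3303/(3502 - 14/5) = 3303/(17496/5) = 3303*(5/17496) = 1835/1944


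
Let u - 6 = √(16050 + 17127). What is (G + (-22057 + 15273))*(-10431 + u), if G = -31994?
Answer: 404260650 - 38778*√33177 ≈ 3.9720e+8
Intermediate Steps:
u = 6 + √33177 (u = 6 + √(16050 + 17127) = 6 + √33177 ≈ 188.15)
(G + (-22057 + 15273))*(-10431 + u) = (-31994 + (-22057 + 15273))*(-10431 + (6 + √33177)) = (-31994 - 6784)*(-10425 + √33177) = -38778*(-10425 + √33177) = 404260650 - 38778*√33177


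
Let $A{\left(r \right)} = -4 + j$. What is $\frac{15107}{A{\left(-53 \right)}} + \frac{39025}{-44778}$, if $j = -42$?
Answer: $- \frac{169564099}{514947} \approx -329.28$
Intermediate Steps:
$A{\left(r \right)} = -46$ ($A{\left(r \right)} = -4 - 42 = -46$)
$\frac{15107}{A{\left(-53 \right)}} + \frac{39025}{-44778} = \frac{15107}{-46} + \frac{39025}{-44778} = 15107 \left(- \frac{1}{46}\right) + 39025 \left(- \frac{1}{44778}\right) = - \frac{15107}{46} - \frac{39025}{44778} = - \frac{169564099}{514947}$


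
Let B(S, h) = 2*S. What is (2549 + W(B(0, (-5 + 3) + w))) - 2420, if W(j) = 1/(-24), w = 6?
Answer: 3095/24 ≈ 128.96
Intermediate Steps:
W(j) = -1/24
(2549 + W(B(0, (-5 + 3) + w))) - 2420 = (2549 - 1/24) - 2420 = 61175/24 - 2420 = 3095/24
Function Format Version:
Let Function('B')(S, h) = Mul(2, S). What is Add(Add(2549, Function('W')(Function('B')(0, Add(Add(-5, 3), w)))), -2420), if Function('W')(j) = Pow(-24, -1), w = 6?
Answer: Rational(3095, 24) ≈ 128.96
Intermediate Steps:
Function('W')(j) = Rational(-1, 24)
Add(Add(2549, Function('W')(Function('B')(0, Add(Add(-5, 3), w)))), -2420) = Add(Add(2549, Rational(-1, 24)), -2420) = Add(Rational(61175, 24), -2420) = Rational(3095, 24)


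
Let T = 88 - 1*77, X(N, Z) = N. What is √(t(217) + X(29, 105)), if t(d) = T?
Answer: 2*√10 ≈ 6.3246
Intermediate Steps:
T = 11 (T = 88 - 77 = 11)
t(d) = 11
√(t(217) + X(29, 105)) = √(11 + 29) = √40 = 2*√10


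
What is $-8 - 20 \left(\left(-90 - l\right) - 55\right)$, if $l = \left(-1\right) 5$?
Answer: $2792$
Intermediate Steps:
$l = -5$
$-8 - 20 \left(\left(-90 - l\right) - 55\right) = -8 - 20 \left(\left(-90 - -5\right) - 55\right) = -8 - 20 \left(\left(-90 + 5\right) - 55\right) = -8 - 20 \left(-85 - 55\right) = -8 - -2800 = -8 + 2800 = 2792$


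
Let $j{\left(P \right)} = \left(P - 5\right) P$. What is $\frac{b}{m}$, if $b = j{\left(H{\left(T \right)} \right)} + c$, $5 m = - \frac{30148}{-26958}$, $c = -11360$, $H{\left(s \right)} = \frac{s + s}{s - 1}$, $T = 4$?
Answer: $- \frac{1149039820}{22611} \approx -50818.0$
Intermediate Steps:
$H{\left(s \right)} = \frac{2 s}{-1 + s}$
$m = \frac{15074}{67395}$ ($m = \frac{\left(-30148\right) \frac{1}{-26958}}{5} = \frac{\left(-30148\right) \left(- \frac{1}{26958}\right)}{5} = \frac{1}{5} \cdot \frac{15074}{13479} = \frac{15074}{67395} \approx 0.22367$)
$j{\left(P \right)} = P \left(-5 + P\right)$ ($j{\left(P \right)} = \left(-5 + P\right) P = P \left(-5 + P\right)$)
$b = - \frac{102296}{9}$ ($b = 2 \cdot 4 \frac{1}{-1 + 4} \left(-5 + 2 \cdot 4 \frac{1}{-1 + 4}\right) - 11360 = 2 \cdot 4 \cdot \frac{1}{3} \left(-5 + 2 \cdot 4 \cdot \frac{1}{3}\right) - 11360 = \frac{8 \left(-5 + \frac{8}{3}\right)}{3} - 11360 = \frac{8}{3} \left(- \frac{7}{3}\right) - 11360 = - \frac{56}{9} - 11360 = - \frac{102296}{9} \approx -11366.0$)
$\frac{b}{m} = - \frac{102296}{9 \cdot \frac{15074}{67395}} = \left(- \frac{102296}{9}\right) \frac{67395}{15074} = - \frac{1149039820}{22611}$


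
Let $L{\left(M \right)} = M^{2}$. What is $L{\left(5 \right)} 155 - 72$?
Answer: $3803$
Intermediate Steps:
$L{\left(5 \right)} 155 - 72 = 5^{2} \cdot 155 - 72 = 25 \cdot 155 - 72 = 3875 - 72 = 3803$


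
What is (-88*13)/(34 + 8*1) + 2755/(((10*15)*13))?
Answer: -23501/910 ≈ -25.825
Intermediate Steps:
(-88*13)/(34 + 8*1) + 2755/(((10*15)*13)) = -1144/(34 + 8) + 2755/((150*13)) = -1144/42 + 2755/1950 = -1144*1/42 + 2755*(1/1950) = -572/21 + 551/390 = -23501/910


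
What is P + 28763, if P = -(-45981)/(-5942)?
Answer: 170863765/5942 ≈ 28755.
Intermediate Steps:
P = -45981/5942 (P = -(-45981)*(-1)/5942 = -1*45981/5942 = -45981/5942 ≈ -7.7383)
P + 28763 = -45981/5942 + 28763 = 170863765/5942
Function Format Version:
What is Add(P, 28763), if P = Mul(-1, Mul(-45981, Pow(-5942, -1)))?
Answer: Rational(170863765, 5942) ≈ 28755.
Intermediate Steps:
P = Rational(-45981, 5942) (P = Mul(-1, Mul(-45981, Rational(-1, 5942))) = Mul(-1, Rational(45981, 5942)) = Rational(-45981, 5942) ≈ -7.7383)
Add(P, 28763) = Add(Rational(-45981, 5942), 28763) = Rational(170863765, 5942)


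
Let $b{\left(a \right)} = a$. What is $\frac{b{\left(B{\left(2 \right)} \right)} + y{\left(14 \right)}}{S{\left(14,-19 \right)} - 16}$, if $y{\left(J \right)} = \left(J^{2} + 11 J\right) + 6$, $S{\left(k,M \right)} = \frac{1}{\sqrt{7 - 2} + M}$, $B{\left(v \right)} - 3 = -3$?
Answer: $- \frac{406908}{18349} + \frac{356 \sqrt{5}}{91745} \approx -22.167$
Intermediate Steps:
$B{\left(v \right)} = 0$ ($B{\left(v \right)} = 3 - 3 = 0$)
$S{\left(k,M \right)} = \frac{1}{M + \sqrt{5}}$ ($S{\left(k,M \right)} = \frac{1}{\sqrt{5} + M} = \frac{1}{M + \sqrt{5}}$)
$y{\left(J \right)} = 6 + J^{2} + 11 J$
$\frac{b{\left(B{\left(2 \right)} \right)} + y{\left(14 \right)}}{S{\left(14,-19 \right)} - 16} = \frac{0 + \left(6 + 14^{2} + 11 \cdot 14\right)}{\frac{1}{-19 + \sqrt{5}} - 16} = \frac{0 + \left(6 + 196 + 154\right)}{-16 + \frac{1}{-19 + \sqrt{5}}} = \frac{0 + 356}{-16 + \frac{1}{-19 + \sqrt{5}}} = \frac{356}{-16 + \frac{1}{-19 + \sqrt{5}}}$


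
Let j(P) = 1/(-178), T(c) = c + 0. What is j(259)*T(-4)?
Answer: 2/89 ≈ 0.022472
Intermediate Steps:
T(c) = c
j(P) = -1/178
j(259)*T(-4) = -1/178*(-4) = 2/89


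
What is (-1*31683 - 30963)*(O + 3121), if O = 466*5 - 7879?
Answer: 152104488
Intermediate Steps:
O = -5549 (O = 2330 - 7879 = -5549)
(-1*31683 - 30963)*(O + 3121) = (-1*31683 - 30963)*(-5549 + 3121) = (-31683 - 30963)*(-2428) = -62646*(-2428) = 152104488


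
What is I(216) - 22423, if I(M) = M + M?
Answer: -21991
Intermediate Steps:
I(M) = 2*M
I(216) - 22423 = 2*216 - 22423 = 432 - 22423 = -21991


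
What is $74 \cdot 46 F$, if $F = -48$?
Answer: $-163392$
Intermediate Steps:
$74 \cdot 46 F = 74 \cdot 46 \left(-48\right) = 3404 \left(-48\right) = -163392$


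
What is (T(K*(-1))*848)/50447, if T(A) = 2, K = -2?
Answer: 1696/50447 ≈ 0.033619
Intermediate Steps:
(T(K*(-1))*848)/50447 = (2*848)/50447 = 1696*(1/50447) = 1696/50447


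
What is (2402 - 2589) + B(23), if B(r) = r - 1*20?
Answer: -184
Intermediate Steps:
B(r) = -20 + r (B(r) = r - 20 = -20 + r)
(2402 - 2589) + B(23) = (2402 - 2589) + (-20 + 23) = -187 + 3 = -184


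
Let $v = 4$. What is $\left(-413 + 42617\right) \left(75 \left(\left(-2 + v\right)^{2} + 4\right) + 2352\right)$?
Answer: $124586208$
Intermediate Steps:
$\left(-413 + 42617\right) \left(75 \left(\left(-2 + v\right)^{2} + 4\right) + 2352\right) = \left(-413 + 42617\right) \left(75 \left(\left(-2 + 4\right)^{2} + 4\right) + 2352\right) = 42204 \left(75 \left(2^{2} + 4\right) + 2352\right) = 42204 \left(75 \left(4 + 4\right) + 2352\right) = 42204 \left(75 \cdot 8 + 2352\right) = 42204 \left(600 + 2352\right) = 42204 \cdot 2952 = 124586208$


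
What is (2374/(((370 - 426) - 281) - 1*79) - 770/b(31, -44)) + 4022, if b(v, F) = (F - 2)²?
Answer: 441880741/110032 ≈ 4015.9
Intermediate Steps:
b(v, F) = (-2 + F)²
(2374/(((370 - 426) - 281) - 1*79) - 770/b(31, -44)) + 4022 = (2374/(((370 - 426) - 281) - 1*79) - 770/(-2 - 44)²) + 4022 = (2374/((-56 - 281) - 79) - 770/((-46)²)) + 4022 = (2374/(-337 - 79) - 770/2116) + 4022 = (2374/(-416) - 770*1/2116) + 4022 = (2374*(-1/416) - 385/1058) + 4022 = (-1187/208 - 385/1058) + 4022 = -667963/110032 + 4022 = 441880741/110032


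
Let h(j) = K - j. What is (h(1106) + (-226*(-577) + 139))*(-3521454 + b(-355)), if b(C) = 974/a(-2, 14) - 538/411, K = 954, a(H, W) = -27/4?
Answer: -566166290203220/1233 ≈ -4.5918e+11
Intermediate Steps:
a(H, W) = -27/4 (a(H, W) = -27*1/4 = -27/4)
h(j) = 954 - j
b(C) = -538594/3699 (b(C) = 974/(-27/4) - 538/411 = 974*(-4/27) - 538*1/411 = -3896/27 - 538/411 = -538594/3699)
(h(1106) + (-226*(-577) + 139))*(-3521454 + b(-355)) = ((954 - 1*1106) + (-226*(-577) + 139))*(-3521454 - 538594/3699) = ((954 - 1106) + (130402 + 139))*(-13026396940/3699) = (-152 + 130541)*(-13026396940/3699) = 130389*(-13026396940/3699) = -566166290203220/1233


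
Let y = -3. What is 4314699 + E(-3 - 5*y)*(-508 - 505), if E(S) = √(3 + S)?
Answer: 4314699 - 1013*√15 ≈ 4.3108e+6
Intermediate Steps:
4314699 + E(-3 - 5*y)*(-508 - 505) = 4314699 + √(3 + (-3 - 5*(-3)))*(-508 - 505) = 4314699 + √(3 + (-3 + 15))*(-1013) = 4314699 + √(3 + 12)*(-1013) = 4314699 + √15*(-1013) = 4314699 - 1013*√15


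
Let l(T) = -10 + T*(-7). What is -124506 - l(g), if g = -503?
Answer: -128017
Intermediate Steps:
l(T) = -10 - 7*T
-124506 - l(g) = -124506 - (-10 - 7*(-503)) = -124506 - (-10 + 3521) = -124506 - 1*3511 = -124506 - 3511 = -128017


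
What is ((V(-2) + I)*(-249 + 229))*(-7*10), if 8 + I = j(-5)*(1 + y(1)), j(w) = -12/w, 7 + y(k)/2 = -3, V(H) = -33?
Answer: -121240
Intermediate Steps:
y(k) = -20 (y(k) = -14 + 2*(-3) = -14 - 6 = -20)
I = -268/5 (I = -8 + (-12/(-5))*(1 - 20) = -8 - 12*(-⅕)*(-19) = -8 + (12/5)*(-19) = -8 - 228/5 = -268/5 ≈ -53.600)
((V(-2) + I)*(-249 + 229))*(-7*10) = ((-33 - 268/5)*(-249 + 229))*(-7*10) = -433/5*(-20)*(-70) = 1732*(-70) = -121240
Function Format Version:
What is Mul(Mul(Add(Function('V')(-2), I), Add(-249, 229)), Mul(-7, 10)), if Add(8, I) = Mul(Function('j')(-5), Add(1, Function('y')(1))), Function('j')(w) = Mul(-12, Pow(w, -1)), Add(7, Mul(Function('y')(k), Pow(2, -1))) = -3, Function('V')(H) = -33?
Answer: -121240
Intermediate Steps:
Function('y')(k) = -20 (Function('y')(k) = Add(-14, Mul(2, -3)) = Add(-14, -6) = -20)
I = Rational(-268, 5) (I = Add(-8, Mul(Mul(-12, Pow(-5, -1)), Add(1, -20))) = Add(-8, Mul(Mul(-12, Rational(-1, 5)), -19)) = Add(-8, Mul(Rational(12, 5), -19)) = Add(-8, Rational(-228, 5)) = Rational(-268, 5) ≈ -53.600)
Mul(Mul(Add(Function('V')(-2), I), Add(-249, 229)), Mul(-7, 10)) = Mul(Mul(Add(-33, Rational(-268, 5)), Add(-249, 229)), Mul(-7, 10)) = Mul(Mul(Rational(-433, 5), -20), -70) = Mul(1732, -70) = -121240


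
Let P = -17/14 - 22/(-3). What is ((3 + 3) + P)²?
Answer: 259081/1764 ≈ 146.87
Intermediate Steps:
P = 257/42 (P = -17*1/14 - 22*(-⅓) = -17/14 + 22/3 = 257/42 ≈ 6.1190)
((3 + 3) + P)² = ((3 + 3) + 257/42)² = (6 + 257/42)² = (509/42)² = 259081/1764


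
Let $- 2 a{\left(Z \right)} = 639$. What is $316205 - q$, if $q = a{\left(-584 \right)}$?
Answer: $\frac{633049}{2} \approx 3.1652 \cdot 10^{5}$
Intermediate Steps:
$a{\left(Z \right)} = - \frac{639}{2}$ ($a{\left(Z \right)} = \left(- \frac{1}{2}\right) 639 = - \frac{639}{2}$)
$q = - \frac{639}{2} \approx -319.5$
$316205 - q = 316205 - - \frac{639}{2} = 316205 + \frac{639}{2} = \frac{633049}{2}$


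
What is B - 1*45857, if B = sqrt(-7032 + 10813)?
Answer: -45857 + sqrt(3781) ≈ -45796.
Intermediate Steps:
B = sqrt(3781) ≈ 61.490
B - 1*45857 = sqrt(3781) - 1*45857 = sqrt(3781) - 45857 = -45857 + sqrt(3781)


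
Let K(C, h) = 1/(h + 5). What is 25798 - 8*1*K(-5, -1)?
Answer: 25796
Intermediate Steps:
K(C, h) = 1/(5 + h)
25798 - 8*1*K(-5, -1) = 25798 - 8*1/(5 - 1) = 25798 - 8/4 = 25798 - 1*2 = 25798 - 2 = 25796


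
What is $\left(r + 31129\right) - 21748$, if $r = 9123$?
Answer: $18504$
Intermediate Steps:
$\left(r + 31129\right) - 21748 = \left(9123 + 31129\right) - 21748 = 40252 - 21748 = 18504$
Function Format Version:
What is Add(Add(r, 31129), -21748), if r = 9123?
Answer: 18504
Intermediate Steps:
Add(Add(r, 31129), -21748) = Add(Add(9123, 31129), -21748) = Add(40252, -21748) = 18504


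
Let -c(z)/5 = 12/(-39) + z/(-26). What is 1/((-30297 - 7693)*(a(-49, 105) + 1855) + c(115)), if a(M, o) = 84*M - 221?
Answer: 26/2451571295 ≈ 1.0605e-8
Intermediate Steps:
a(M, o) = -221 + 84*M
c(z) = 20/13 + 5*z/26 (c(z) = -5*(12/(-39) + z/(-26)) = -5*(12*(-1/39) + z*(-1/26)) = -5*(-4/13 - z/26) = 20/13 + 5*z/26)
1/((-30297 - 7693)*(a(-49, 105) + 1855) + c(115)) = 1/((-30297 - 7693)*((-221 + 84*(-49)) + 1855) + (20/13 + (5/26)*115)) = 1/(-37990*((-221 - 4116) + 1855) + (20/13 + 575/26)) = 1/(-37990*(-4337 + 1855) + 615/26) = 1/(-37990*(-2482) + 615/26) = 1/(94291180 + 615/26) = 1/(2451571295/26) = 26/2451571295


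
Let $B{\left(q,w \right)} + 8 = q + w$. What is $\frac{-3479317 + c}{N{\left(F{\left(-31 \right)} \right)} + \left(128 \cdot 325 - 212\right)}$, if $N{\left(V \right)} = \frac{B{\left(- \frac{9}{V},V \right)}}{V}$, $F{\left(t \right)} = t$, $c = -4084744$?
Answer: $- \frac{7269062621}{39775068} \approx -182.75$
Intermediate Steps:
$B{\left(q,w \right)} = -8 + q + w$ ($B{\left(q,w \right)} = -8 + \left(q + w\right) = -8 + q + w$)
$N{\left(V \right)} = \frac{-8 + V - \frac{9}{V}}{V}$ ($N{\left(V \right)} = \frac{-8 - \frac{9}{V} + V}{V} = \frac{-8 + V - \frac{9}{V}}{V}$)
$\frac{-3479317 + c}{N{\left(F{\left(-31 \right)} \right)} + \left(128 \cdot 325 - 212\right)} = \frac{-3479317 - 4084744}{\left(1 - \frac{9}{961} - \frac{8}{-31}\right) + \left(128 \cdot 325 - 212\right)} = - \frac{7564061}{\left(1 - \frac{9}{961} - - \frac{8}{31}\right) + \left(41600 - 212\right)} = - \frac{7564061}{\left(1 - \frac{9}{961} + \frac{8}{31}\right) + 41388} = - \frac{7564061}{\frac{1200}{961} + 41388} = - \frac{7564061}{\frac{39775068}{961}} = \left(-7564061\right) \frac{961}{39775068} = - \frac{7269062621}{39775068}$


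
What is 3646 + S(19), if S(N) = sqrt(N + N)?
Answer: 3646 + sqrt(38) ≈ 3652.2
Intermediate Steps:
S(N) = sqrt(2)*sqrt(N) (S(N) = sqrt(2*N) = sqrt(2)*sqrt(N))
3646 + S(19) = 3646 + sqrt(2)*sqrt(19) = 3646 + sqrt(38)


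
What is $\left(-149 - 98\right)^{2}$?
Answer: $61009$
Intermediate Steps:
$\left(-149 - 98\right)^{2} = \left(-247\right)^{2} = 61009$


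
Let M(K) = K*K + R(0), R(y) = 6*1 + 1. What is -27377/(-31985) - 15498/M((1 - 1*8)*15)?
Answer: -13834319/25204180 ≈ -0.54889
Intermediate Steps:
R(y) = 7 (R(y) = 6 + 1 = 7)
M(K) = 7 + K² (M(K) = K*K + 7 = K² + 7 = 7 + K²)
-27377/(-31985) - 15498/M((1 - 1*8)*15) = -27377/(-31985) - 15498/(7 + ((1 - 1*8)*15)²) = -27377*(-1/31985) - 15498/(7 + ((1 - 8)*15)²) = 27377/31985 - 15498/(7 + (-7*15)²) = 27377/31985 - 15498/(7 + (-105)²) = 27377/31985 - 15498/(7 + 11025) = 27377/31985 - 15498/11032 = 27377/31985 - 15498*1/11032 = 27377/31985 - 1107/788 = -13834319/25204180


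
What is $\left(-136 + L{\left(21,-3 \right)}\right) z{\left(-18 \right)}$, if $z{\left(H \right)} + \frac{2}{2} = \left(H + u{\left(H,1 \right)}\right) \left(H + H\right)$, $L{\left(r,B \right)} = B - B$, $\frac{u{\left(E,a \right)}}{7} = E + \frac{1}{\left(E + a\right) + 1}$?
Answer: $-707030$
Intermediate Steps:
$u{\left(E,a \right)} = 7 E + \frac{7}{1 + E + a}$ ($u{\left(E,a \right)} = 7 \left(E + \frac{1}{\left(E + a\right) + 1}\right) = 7 \left(E + \frac{1}{1 + E + a}\right) = 7 E + \frac{7}{1 + E + a}$)
$L{\left(r,B \right)} = 0$
$z{\left(H \right)} = -1 + 2 H \left(H + \frac{7 \left(1 + H^{2} + 2 H\right)}{2 + H}\right)$ ($z{\left(H \right)} = -1 + \left(H + \frac{7 \left(1 + H + H^{2} + H 1\right)}{1 + H + 1}\right) \left(H + H\right) = -1 + \left(H + \frac{7 \left(1 + H + H^{2} + H\right)}{2 + H}\right) 2 H = -1 + \left(H + \frac{7 \left(1 + H^{2} + 2 H\right)}{2 + H}\right) 2 H = -1 + 2 H \left(H + \frac{7 \left(1 + H^{2} + 2 H\right)}{2 + H}\right)$)
$\left(-136 + L{\left(21,-3 \right)}\right) z{\left(-18 \right)} = \left(-136 + 0\right) \frac{-2 + 13 \left(-18\right) + 16 \left(-18\right)^{3} + 32 \left(-18\right)^{2}}{2 - 18} = - 136 \frac{-2 - 234 + 16 \left(-5832\right) + 32 \cdot 324}{-16} = - 136 \left(- \frac{-2 - 234 - 93312 + 10368}{16}\right) = - 136 \left(\left(- \frac{1}{16}\right) \left(-83180\right)\right) = \left(-136\right) \frac{20795}{4} = -707030$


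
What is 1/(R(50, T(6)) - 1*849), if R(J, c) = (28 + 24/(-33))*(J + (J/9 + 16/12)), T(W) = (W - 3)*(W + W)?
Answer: 33/23183 ≈ 0.0014235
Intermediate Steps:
T(W) = 2*W*(-3 + W) (T(W) = (-3 + W)*(2*W) = 2*W*(-3 + W))
R(J, c) = 400/11 + 1000*J/33 (R(J, c) = (28 + 24*(-1/33))*(J + (J*(⅑) + 16*(1/12))) = (28 - 8/11)*(J + (J/9 + 4/3)) = 300*(J + (4/3 + J/9))/11 = 300*(4/3 + 10*J/9)/11 = 400/11 + 1000*J/33)
1/(R(50, T(6)) - 1*849) = 1/((400/11 + (1000/33)*50) - 1*849) = 1/((400/11 + 50000/33) - 849) = 1/(51200/33 - 849) = 1/(23183/33) = 33/23183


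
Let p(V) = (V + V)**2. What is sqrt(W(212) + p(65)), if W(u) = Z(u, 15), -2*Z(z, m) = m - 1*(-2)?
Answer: sqrt(67566)/2 ≈ 129.97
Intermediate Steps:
Z(z, m) = -1 - m/2 (Z(z, m) = -(m - 1*(-2))/2 = -(m + 2)/2 = -(2 + m)/2 = -1 - m/2)
W(u) = -17/2 (W(u) = -1 - 1/2*15 = -1 - 15/2 = -17/2)
p(V) = 4*V**2 (p(V) = (2*V)**2 = 4*V**2)
sqrt(W(212) + p(65)) = sqrt(-17/2 + 4*65**2) = sqrt(-17/2 + 4*4225) = sqrt(-17/2 + 16900) = sqrt(33783/2) = sqrt(67566)/2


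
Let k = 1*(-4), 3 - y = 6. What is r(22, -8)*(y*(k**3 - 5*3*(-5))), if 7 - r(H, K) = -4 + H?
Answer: 363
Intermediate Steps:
r(H, K) = 11 - H (r(H, K) = 7 - (-4 + H) = 7 + (4 - H) = 11 - H)
y = -3 (y = 3 - 1*6 = 3 - 6 = -3)
k = -4
r(22, -8)*(y*(k**3 - 5*3*(-5))) = (11 - 1*22)*(-3*((-4)**3 - 5*3*(-5))) = (11 - 22)*(-3*(-64 - 15*(-5))) = -(-33)*(-64 + 75) = -(-33)*11 = -11*(-33) = 363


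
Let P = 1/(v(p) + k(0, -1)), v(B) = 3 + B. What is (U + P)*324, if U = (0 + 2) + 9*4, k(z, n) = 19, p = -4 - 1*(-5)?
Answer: 283500/23 ≈ 12326.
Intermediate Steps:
p = 1 (p = -4 + 5 = 1)
P = 1/23 (P = 1/((3 + 1) + 19) = 1/(4 + 19) = 1/23 ≈ 0.043478)
U = 38 (U = 2 + 36 = 38)
(U + P)*324 = (38 + 1/23)*324 = (875/23)*324 = 283500/23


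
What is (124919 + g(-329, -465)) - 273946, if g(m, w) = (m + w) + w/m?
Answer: -49290644/329 ≈ -1.4982e+5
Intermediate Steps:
g(m, w) = m + w + w/m
(124919 + g(-329, -465)) - 273946 = (124919 + (-329 - 465 - 465/(-329))) - 273946 = (124919 + (-329 - 465 - 465*(-1/329))) - 273946 = (124919 + (-329 - 465 + 465/329)) - 273946 = (124919 - 260761/329) - 273946 = 40837590/329 - 273946 = -49290644/329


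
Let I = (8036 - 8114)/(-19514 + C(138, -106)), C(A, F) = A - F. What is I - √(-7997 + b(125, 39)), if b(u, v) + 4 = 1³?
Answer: 39/9635 - 40*I*√5 ≈ 0.0040477 - 89.443*I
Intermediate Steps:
b(u, v) = -3 (b(u, v) = -4 + 1³ = -4 + 1 = -3)
I = 39/9635 (I = (8036 - 8114)/(-19514 + (138 - 1*(-106))) = -78/(-19514 + (138 + 106)) = -78/(-19514 + 244) = -78/(-19270) = -78*(-1/19270) = 39/9635 ≈ 0.0040477)
I - √(-7997 + b(125, 39)) = 39/9635 - √(-7997 - 3) = 39/9635 - √(-8000) = 39/9635 - 40*I*√5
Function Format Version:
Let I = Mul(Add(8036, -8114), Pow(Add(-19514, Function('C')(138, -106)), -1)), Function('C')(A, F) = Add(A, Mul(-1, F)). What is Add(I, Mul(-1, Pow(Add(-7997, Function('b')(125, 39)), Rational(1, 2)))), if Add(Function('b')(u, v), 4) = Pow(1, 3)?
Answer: Add(Rational(39, 9635), Mul(-40, I, Pow(5, Rational(1, 2)))) ≈ Add(0.0040477, Mul(-89.443, I))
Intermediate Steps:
Function('b')(u, v) = -3 (Function('b')(u, v) = Add(-4, Pow(1, 3)) = Add(-4, 1) = -3)
I = Rational(39, 9635) (I = Mul(Add(8036, -8114), Pow(Add(-19514, Add(138, Mul(-1, -106))), -1)) = Mul(-78, Pow(Add(-19514, Add(138, 106)), -1)) = Mul(-78, Pow(Add(-19514, 244), -1)) = Mul(-78, Pow(-19270, -1)) = Mul(-78, Rational(-1, 19270)) = Rational(39, 9635) ≈ 0.0040477)
Add(I, Mul(-1, Pow(Add(-7997, Function('b')(125, 39)), Rational(1, 2)))) = Add(Rational(39, 9635), Mul(-1, Pow(Add(-7997, -3), Rational(1, 2)))) = Add(Rational(39, 9635), Mul(-1, Pow(-8000, Rational(1, 2)))) = Add(Rational(39, 9635), Mul(-1, Mul(40, I, Pow(5, Rational(1, 2))))) = Add(Rational(39, 9635), Mul(-40, I, Pow(5, Rational(1, 2))))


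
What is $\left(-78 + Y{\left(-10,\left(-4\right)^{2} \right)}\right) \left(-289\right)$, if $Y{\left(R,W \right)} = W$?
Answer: $17918$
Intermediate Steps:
$\left(-78 + Y{\left(-10,\left(-4\right)^{2} \right)}\right) \left(-289\right) = \left(-78 + \left(-4\right)^{2}\right) \left(-289\right) = \left(-78 + 16\right) \left(-289\right) = \left(-62\right) \left(-289\right) = 17918$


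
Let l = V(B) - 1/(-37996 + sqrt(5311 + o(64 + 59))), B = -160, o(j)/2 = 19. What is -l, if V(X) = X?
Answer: 230990468724/1443690667 - sqrt(5349)/1443690667 ≈ 160.00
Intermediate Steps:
o(j) = 38 (o(j) = 2*19 = 38)
l = -160 - 1/(-37996 + sqrt(5349)) (l = -160 - 1/(-37996 + sqrt(5311 + 38)) = -160 - 1/(-37996 + sqrt(5349)) ≈ -160.00)
-l = -(-230990468724/1443690667 + sqrt(5349)/1443690667) = 230990468724/1443690667 - sqrt(5349)/1443690667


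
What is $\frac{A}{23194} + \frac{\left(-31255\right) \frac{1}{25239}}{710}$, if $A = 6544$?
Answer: $\frac{247960687}{884317638} \approx 0.2804$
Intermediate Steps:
$\frac{A}{23194} + \frac{\left(-31255\right) \frac{1}{25239}}{710} = \frac{6544}{23194} + \frac{\left(-31255\right) \frac{1}{25239}}{710} = 6544 \cdot \frac{1}{23194} + \left(-31255\right) \frac{1}{25239} \cdot \frac{1}{710} = \frac{3272}{11597} - \frac{133}{76254} = \frac{247960687}{884317638}$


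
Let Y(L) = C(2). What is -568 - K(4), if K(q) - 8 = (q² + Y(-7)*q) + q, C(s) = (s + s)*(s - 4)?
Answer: -564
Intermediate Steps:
C(s) = 2*s*(-4 + s) (C(s) = (2*s)*(-4 + s) = 2*s*(-4 + s))
Y(L) = -8 (Y(L) = 2*2*(-4 + 2) = 2*2*(-2) = -8)
K(q) = 8 + q² - 7*q (K(q) = 8 + ((q² - 8*q) + q) = 8 + (q² - 7*q) = 8 + q² - 7*q)
-568 - K(4) = -568 - (8 + 4² - 7*4) = -568 - (8 + 16 - 28) = -568 - 1*(-4) = -568 + 4 = -564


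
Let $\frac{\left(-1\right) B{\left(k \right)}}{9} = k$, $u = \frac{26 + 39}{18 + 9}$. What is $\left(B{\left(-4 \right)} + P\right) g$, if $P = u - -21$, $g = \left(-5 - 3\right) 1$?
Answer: $- \frac{12832}{27} \approx -475.26$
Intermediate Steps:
$u = \frac{65}{27} \approx 2.4074$
$B{\left(k \right)} = - 9 k$
$g = -8$ ($g = \left(-5 - 3\right) 1 = \left(-8\right) 1 = -8$)
$P = \frac{632}{27}$ ($P = \frac{65}{27} - -21 = \frac{65}{27} + 21 = \frac{632}{27} \approx 23.407$)
$\left(B{\left(-4 \right)} + P\right) g = \left(\left(-9\right) \left(-4\right) + \frac{632}{27}\right) \left(-8\right) = \left(36 + \frac{632}{27}\right) \left(-8\right) = \frac{1604}{27} \left(-8\right) = - \frac{12832}{27}$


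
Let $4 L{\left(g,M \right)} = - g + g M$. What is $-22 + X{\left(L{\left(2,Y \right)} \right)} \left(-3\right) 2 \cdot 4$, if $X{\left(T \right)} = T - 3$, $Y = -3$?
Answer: $98$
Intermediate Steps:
$L{\left(g,M \right)} = - \frac{g}{4} + \frac{M g}{4}$ ($L{\left(g,M \right)} = \frac{- g + g M}{4} = \frac{- g + M g}{4} = - \frac{g}{4} + \frac{M g}{4}$)
$X{\left(T \right)} = -3 + T$ ($X{\left(T \right)} = T - 3 = -3 + T$)
$-22 + X{\left(L{\left(2,Y \right)} \right)} \left(-3\right) 2 \cdot 4 = -22 + \left(-3 + \frac{1}{4} \cdot 2 \left(-1 - 3\right)\right) \left(-3\right) 2 \cdot 4 = -22 + \left(-3 + \frac{1}{4} \cdot 2 \left(-4\right)\right) \left(\left(-6\right) 4\right) = -22 + \left(-3 - 2\right) \left(-24\right) = -22 - -120 = -22 + 120 = 98$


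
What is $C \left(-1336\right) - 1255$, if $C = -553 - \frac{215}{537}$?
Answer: $\frac{396353201}{537} \approx 7.3809 \cdot 10^{5}$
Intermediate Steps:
$C = - \frac{297176}{537}$ ($C = -553 - \frac{215}{537} = - \frac{297176}{537} \approx -553.4$)
$C \left(-1336\right) - 1255 = \left(- \frac{297176}{537}\right) \left(-1336\right) - 1255 = \frac{397027136}{537} - 1255 = \frac{396353201}{537}$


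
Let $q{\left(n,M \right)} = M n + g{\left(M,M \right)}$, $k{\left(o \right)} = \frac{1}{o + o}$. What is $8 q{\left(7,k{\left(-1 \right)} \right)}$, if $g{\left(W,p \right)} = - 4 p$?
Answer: $-12$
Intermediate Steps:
$k{\left(o \right)} = \frac{1}{2 o}$
$q{\left(n,M \right)} = - 4 M + M n$ ($q{\left(n,M \right)} = M n - 4 M = - 4 M + M n$)
$8 q{\left(7,k{\left(-1 \right)} \right)} = 8 \frac{1}{2 \left(-1\right)} \left(-4 + 7\right) = 8 \cdot \frac{1}{2} \left(-1\right) 3 = 8 \left(\left(- \frac{1}{2}\right) 3\right) = 8 \left(- \frac{3}{2}\right) = -12$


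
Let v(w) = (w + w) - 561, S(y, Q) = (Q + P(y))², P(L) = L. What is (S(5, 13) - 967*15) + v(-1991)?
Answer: -18724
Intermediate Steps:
S(y, Q) = (Q + y)²
v(w) = -561 + 2*w (v(w) = 2*w - 561 = -561 + 2*w)
(S(5, 13) - 967*15) + v(-1991) = ((13 + 5)² - 967*15) + (-561 + 2*(-1991)) = (18² - 14505) + (-561 - 3982) = (324 - 14505) - 4543 = -14181 - 4543 = -18724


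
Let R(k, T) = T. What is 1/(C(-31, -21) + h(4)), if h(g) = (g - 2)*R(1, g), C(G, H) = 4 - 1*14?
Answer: -½ ≈ -0.50000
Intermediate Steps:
C(G, H) = -10 (C(G, H) = 4 - 14 = -10)
h(g) = g*(-2 + g) (h(g) = (g - 2)*g = (-2 + g)*g = g*(-2 + g))
1/(C(-31, -21) + h(4)) = 1/(-10 + 4*(-2 + 4)) = 1/(-10 + 4*2) = 1/(-10 + 8) = 1/(-2) = -½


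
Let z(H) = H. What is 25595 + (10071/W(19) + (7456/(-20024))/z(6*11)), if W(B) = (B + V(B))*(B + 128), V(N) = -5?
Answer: 1450564248997/56662914 ≈ 25600.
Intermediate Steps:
W(B) = (-5 + B)*(128 + B) (W(B) = (B - 5)*(B + 128) = (-5 + B)*(128 + B))
25595 + (10071/W(19) + (7456/(-20024))/z(6*11)) = 25595 + (10071/(-640 + 19² + 123*19) + (7456/(-20024))/((6*11))) = 25595 + (10071/(-640 + 361 + 2337) + (7456*(-1/20024))/66) = 25595 + (10071/2058 - 932/2503*1/66) = 25595 + (10071*(1/2058) - 466/82599) = 25595 + (3357/686 - 466/82599) = 25595 + 276965167/56662914 = 1450564248997/56662914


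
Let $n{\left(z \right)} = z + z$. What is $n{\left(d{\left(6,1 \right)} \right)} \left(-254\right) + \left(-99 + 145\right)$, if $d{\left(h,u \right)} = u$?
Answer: $-462$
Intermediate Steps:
$n{\left(z \right)} = 2 z$
$n{\left(d{\left(6,1 \right)} \right)} \left(-254\right) + \left(-99 + 145\right) = 2 \cdot 1 \left(-254\right) + \left(-99 + 145\right) = 2 \left(-254\right) + 46 = -508 + 46 = -462$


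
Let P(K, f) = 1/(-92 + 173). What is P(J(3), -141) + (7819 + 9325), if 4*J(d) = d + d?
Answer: 1388665/81 ≈ 17144.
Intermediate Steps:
J(d) = d/2 (J(d) = (d + d)/4 = (2*d)/4 = d/2)
P(K, f) = 1/81
P(J(3), -141) + (7819 + 9325) = 1/81 + (7819 + 9325) = 1/81 + 17144 = 1388665/81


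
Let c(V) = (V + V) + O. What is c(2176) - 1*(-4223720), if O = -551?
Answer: 4227521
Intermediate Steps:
c(V) = -551 + 2*V (c(V) = (V + V) - 551 = 2*V - 551 = -551 + 2*V)
c(2176) - 1*(-4223720) = (-551 + 2*2176) - 1*(-4223720) = (-551 + 4352) + 4223720 = 3801 + 4223720 = 4227521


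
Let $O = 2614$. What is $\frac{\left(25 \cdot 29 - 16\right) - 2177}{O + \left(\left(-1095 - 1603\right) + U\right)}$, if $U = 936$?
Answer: $- \frac{367}{213} \approx -1.723$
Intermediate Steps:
$\frac{\left(25 \cdot 29 - 16\right) - 2177}{O + \left(\left(-1095 - 1603\right) + U\right)} = \frac{\left(25 \cdot 29 - 16\right) - 2177}{2614 + \left(\left(-1095 - 1603\right) + 936\right)} = \frac{\left(725 - 16\right) - 2177}{2614 + \left(-2698 + 936\right)} = \frac{709 - 2177}{2614 - 1762} = - \frac{1468}{852} = \left(-1468\right) \frac{1}{852} = - \frac{367}{213}$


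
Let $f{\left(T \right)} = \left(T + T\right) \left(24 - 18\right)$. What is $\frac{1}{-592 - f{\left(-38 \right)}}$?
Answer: $- \frac{1}{136} \approx -0.0073529$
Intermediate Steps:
$f{\left(T \right)} = 12 T$ ($f{\left(T \right)} = 2 T 6 = 12 T$)
$\frac{1}{-592 - f{\left(-38 \right)}} = \frac{1}{-592 - 12 \left(-38\right)} = \frac{1}{-592 - -456} = \frac{1}{-592 + 456} = \frac{1}{-136} = - \frac{1}{136}$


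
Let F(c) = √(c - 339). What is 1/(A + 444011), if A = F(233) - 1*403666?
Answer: 40345/1627719131 - I*√106/1627719131 ≈ 2.4786e-5 - 6.3252e-9*I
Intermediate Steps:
F(c) = √(-339 + c)
A = -403666 + I*√106 (A = √(-339 + 233) - 1*403666 = √(-106) - 403666 = I*√106 - 403666 = -403666 + I*√106 ≈ -4.0367e+5 + 10.296*I)
1/(A + 444011) = 1/((-403666 + I*√106) + 444011) = 1/(40345 + I*√106)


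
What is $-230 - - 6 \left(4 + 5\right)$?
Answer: $-176$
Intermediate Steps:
$-230 - - 6 \left(4 + 5\right) = -230 - \left(-6\right) 9 = -230 - -54 = -230 + 54 = -176$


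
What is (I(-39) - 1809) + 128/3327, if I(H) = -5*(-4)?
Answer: -5951875/3327 ≈ -1789.0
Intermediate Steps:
I(H) = 20
(I(-39) - 1809) + 128/3327 = (20 - 1809) + 128/3327 = -1789 + 128*(1/3327) = -1789 + 128/3327 = -5951875/3327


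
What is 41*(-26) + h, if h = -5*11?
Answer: -1121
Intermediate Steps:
h = -55
41*(-26) + h = 41*(-26) - 55 = -1066 - 55 = -1121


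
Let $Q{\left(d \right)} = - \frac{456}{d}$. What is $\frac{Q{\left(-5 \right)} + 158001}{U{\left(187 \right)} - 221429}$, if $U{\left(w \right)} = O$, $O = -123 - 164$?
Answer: $- \frac{790461}{1108580} \approx -0.71304$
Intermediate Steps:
$O = -287$ ($O = -123 - 164 = -287$)
$U{\left(w \right)} = -287$
$\frac{Q{\left(-5 \right)} + 158001}{U{\left(187 \right)} - 221429} = \frac{- \frac{456}{-5} + 158001}{-287 - 221429} = \frac{\left(-456\right) \left(- \frac{1}{5}\right) + 158001}{-221716} = \left(\frac{456}{5} + 158001\right) \left(- \frac{1}{221716}\right) = \frac{790461}{5} \left(- \frac{1}{221716}\right) = - \frac{790461}{1108580}$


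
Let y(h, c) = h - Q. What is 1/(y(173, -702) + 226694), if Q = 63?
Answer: 1/226804 ≈ 4.4091e-6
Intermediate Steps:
y(h, c) = -63 + h (y(h, c) = h - 1*63 = h - 63 = -63 + h)
1/(y(173, -702) + 226694) = 1/((-63 + 173) + 226694) = 1/(110 + 226694) = 1/226804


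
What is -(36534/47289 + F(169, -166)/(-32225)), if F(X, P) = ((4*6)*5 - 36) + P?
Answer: -393728616/507962675 ≈ -0.77511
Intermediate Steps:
F(X, P) = 84 + P (F(X, P) = (24*5 - 36) + P = (120 - 36) + P = 84 + P)
-(36534/47289 + F(169, -166)/(-32225)) = -(36534/47289 + (84 - 166)/(-32225)) = -(36534*(1/47289) - 82*(-1/32225)) = -(12178/15763 + 82/32225) = -1*393728616/507962675 = -393728616/507962675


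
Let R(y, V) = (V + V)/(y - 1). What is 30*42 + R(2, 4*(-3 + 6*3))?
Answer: 1380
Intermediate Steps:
R(y, V) = 2*V/(-1 + y) (R(y, V) = (2*V)/(-1 + y) = 2*V/(-1 + y))
30*42 + R(2, 4*(-3 + 6*3)) = 30*42 + 2*(4*(-3 + 6*3))/(-1 + 2) = 1260 + 2*(4*(-3 + 18))/1 = 1260 + 2*(4*15)*1 = 1260 + 2*60*1 = 1260 + 120 = 1380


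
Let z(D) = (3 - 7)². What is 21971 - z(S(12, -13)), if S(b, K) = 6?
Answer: 21955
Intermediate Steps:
z(D) = 16 (z(D) = (-4)² = 16)
21971 - z(S(12, -13)) = 21971 - 1*16 = 21971 - 16 = 21955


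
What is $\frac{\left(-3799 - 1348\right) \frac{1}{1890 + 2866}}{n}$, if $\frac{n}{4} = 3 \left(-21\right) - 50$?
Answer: $\frac{5147}{2149712} \approx 0.0023943$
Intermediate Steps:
$n = -452$ ($n = 4 \left(3 \left(-21\right) - 50\right) = 4 \left(-63 - 50\right) = 4 \left(-113\right) = -452$)
$\frac{\left(-3799 - 1348\right) \frac{1}{1890 + 2866}}{n} = \frac{\left(-3799 - 1348\right) \frac{1}{1890 + 2866}}{-452} = - \frac{5147}{4756} \left(- \frac{1}{452}\right) = \left(-5147\right) \frac{1}{4756} \left(- \frac{1}{452}\right) = \left(- \frac{5147}{4756}\right) \left(- \frac{1}{452}\right) = \frac{5147}{2149712}$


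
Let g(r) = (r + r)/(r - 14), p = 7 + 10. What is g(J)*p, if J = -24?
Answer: 408/19 ≈ 21.474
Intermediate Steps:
p = 17
g(r) = 2*r/(-14 + r) (g(r) = (2*r)/(-14 + r) = 2*r/(-14 + r))
g(J)*p = (2*(-24)/(-14 - 24))*17 = (2*(-24)/(-38))*17 = (2*(-24)*(-1/38))*17 = (24/19)*17 = 408/19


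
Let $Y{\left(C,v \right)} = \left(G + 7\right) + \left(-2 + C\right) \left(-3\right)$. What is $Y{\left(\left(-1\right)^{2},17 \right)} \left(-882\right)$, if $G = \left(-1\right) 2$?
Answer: $-7056$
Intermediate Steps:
$G = -2$
$Y{\left(C,v \right)} = 11 - 3 C$ ($Y{\left(C,v \right)} = \left(-2 + 7\right) + \left(-2 + C\right) \left(-3\right) = 5 - \left(-6 + 3 C\right) = 11 - 3 C$)
$Y{\left(\left(-1\right)^{2},17 \right)} \left(-882\right) = \left(11 - 3 \left(-1\right)^{2}\right) \left(-882\right) = \left(11 - 3\right) \left(-882\right) = 8 \left(-882\right) = -7056$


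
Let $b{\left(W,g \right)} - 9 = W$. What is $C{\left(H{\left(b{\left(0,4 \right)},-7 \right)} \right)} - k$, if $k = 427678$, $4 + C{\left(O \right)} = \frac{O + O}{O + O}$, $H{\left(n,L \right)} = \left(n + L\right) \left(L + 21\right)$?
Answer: $-427681$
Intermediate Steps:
$b{\left(W,g \right)} = 9 + W$
$H{\left(n,L \right)} = \left(21 + L\right) \left(L + n\right)$ ($H{\left(n,L \right)} = \left(L + n\right) \left(21 + L\right) = \left(21 + L\right) \left(L + n\right)$)
$C{\left(O \right)} = -3$ ($C{\left(O \right)} = -4 + \frac{O + O}{O + O} = -4 + \frac{2 O}{2 O} = -4 + 2 O \frac{1}{2 O} = -4 + 1 = -3$)
$C{\left(H{\left(b{\left(0,4 \right)},-7 \right)} \right)} - k = -3 - 427678 = -427681$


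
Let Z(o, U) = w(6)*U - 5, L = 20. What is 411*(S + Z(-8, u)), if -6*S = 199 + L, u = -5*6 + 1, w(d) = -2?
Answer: 13563/2 ≈ 6781.5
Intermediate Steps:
u = -29 (u = -30 + 1 = -29)
Z(o, U) = -5 - 2*U (Z(o, U) = -2*U - 5 = -5 - 2*U)
S = -73/2 (S = -(199 + 20)/6 = -⅙*219 = -73/2 ≈ -36.500)
411*(S + Z(-8, u)) = 411*(-73/2 + (-5 - 2*(-29))) = 411*(-73/2 + (-5 + 58)) = 411*(-73/2 + 53) = 411*(33/2) = 13563/2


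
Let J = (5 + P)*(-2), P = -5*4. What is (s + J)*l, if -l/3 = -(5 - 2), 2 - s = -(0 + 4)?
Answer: 324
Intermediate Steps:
s = 6 (s = 2 - (-1)*(0 + 4) = 2 - (-1)*4 = 2 - 1*(-4) = 2 + 4 = 6)
l = 9 (l = -(-3)*(5 - 2) = -(-3)*3 = -3*(-3) = 9)
P = -20
J = 30 (J = (5 - 20)*(-2) = -15*(-2) = 30)
(s + J)*l = (6 + 30)*9 = 36*9 = 324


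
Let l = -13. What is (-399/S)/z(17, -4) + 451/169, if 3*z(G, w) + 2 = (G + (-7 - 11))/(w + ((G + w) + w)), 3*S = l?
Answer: -228454/1859 ≈ -122.89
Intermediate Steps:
S = -13/3 (S = (1/3)*(-13) = -13/3 ≈ -4.3333)
z(G, w) = -2/3 + (-18 + G)/(3*(G + 3*w)) (z(G, w) = -2/3 + ((G + (-7 - 11))/(w + ((G + w) + w)))/3 = -2/3 + ((G - 18)/(w + (G + 2*w)))/3 = -2/3 + ((-18 + G)/(G + 3*w))/3 = -2/3 + (-18 + G)/(3*(G + 3*w)))
(-399/S)/z(17, -4) + 451/169 = (-399/(-13/3))/(((-18 - 1*17 - 6*(-4))/(3*(17 + 3*(-4))))) + 451/169 = (-399*(-3/13))/(((-18 - 17 + 24)/(3*(17 - 12)))) + 451*(1/169) = 1197/(13*(((1/3)*(-11)/5))) + 451/169 = 1197/(13*(((1/3)*(1/5)*(-11)))) + 451/169 = 1197/(13*(-11/15)) + 451/169 = (1197/13)*(-15/11) + 451/169 = -17955/143 + 451/169 = -228454/1859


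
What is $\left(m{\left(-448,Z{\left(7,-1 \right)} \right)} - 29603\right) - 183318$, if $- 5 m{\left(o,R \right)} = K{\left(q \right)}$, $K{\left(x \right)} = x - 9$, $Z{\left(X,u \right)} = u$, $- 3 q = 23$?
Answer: $- \frac{638753}{3} \approx -2.1292 \cdot 10^{5}$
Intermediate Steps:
$q = - \frac{23}{3}$ ($q = \left(- \frac{1}{3}\right) 23 = - \frac{23}{3} \approx -7.6667$)
$K{\left(x \right)} = -9 + x$ ($K{\left(x \right)} = x - 9 = -9 + x$)
$m{\left(o,R \right)} = \frac{10}{3}$ ($m{\left(o,R \right)} = - \frac{-9 - \frac{23}{3}}{5} = \left(- \frac{1}{5}\right) \left(- \frac{50}{3}\right) = \frac{10}{3}$)
$\left(m{\left(-448,Z{\left(7,-1 \right)} \right)} - 29603\right) - 183318 = \left(\frac{10}{3} - 29603\right) - 183318 = - \frac{88799}{3} - 183318 = - \frac{638753}{3}$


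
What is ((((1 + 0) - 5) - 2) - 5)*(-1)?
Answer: 11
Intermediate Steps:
((((1 + 0) - 5) - 2) - 5)*(-1) = (((1 - 5) - 2) - 5)*(-1) = ((-4 - 2) - 5)*(-1) = (-6 - 5)*(-1) = -11*(-1) = 11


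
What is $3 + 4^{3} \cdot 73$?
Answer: $4675$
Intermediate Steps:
$3 + 4^{3} \cdot 73 = 3 + 64 \cdot 73 = 3 + 4672 = 4675$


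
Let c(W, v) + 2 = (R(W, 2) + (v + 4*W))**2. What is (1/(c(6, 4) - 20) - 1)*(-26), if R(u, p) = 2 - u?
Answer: 7189/277 ≈ 25.953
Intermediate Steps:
c(W, v) = -2 + (2 + v + 3*W)**2 (c(W, v) = -2 + ((2 - W) + (v + 4*W))**2 = -2 + (2 + v + 3*W)**2)
(1/(c(6, 4) - 20) - 1)*(-26) = (1/((-2 + (2 + 4 + 3*6)**2) - 20) - 1)*(-26) = (1/((-2 + (2 + 4 + 18)**2) - 20) - 1)*(-26) = (1/((-2 + 24**2) - 20) - 1)*(-26) = (1/((-2 + 576) - 20) - 1)*(-26) = (1/(574 - 20) - 1)*(-26) = (1/554 - 1)*(-26) = -553/554*(-26) = 7189/277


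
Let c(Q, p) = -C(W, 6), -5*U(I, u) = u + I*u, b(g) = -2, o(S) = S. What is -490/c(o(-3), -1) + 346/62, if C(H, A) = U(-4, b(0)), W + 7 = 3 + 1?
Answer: -37456/93 ≈ -402.75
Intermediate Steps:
U(I, u) = -u/5 - I*u/5 (U(I, u) = -(u + I*u)/5 = -u/5 - I*u/5)
W = -3 (W = -7 + (3 + 1) = -7 + 4 = -3)
C(H, A) = -6/5 (C(H, A) = -⅕*(-2)*(1 - 4) = -⅕*(-2)*(-3) = -6/5)
c(Q, p) = 6/5 (c(Q, p) = -1*(-6/5) = 6/5)
-490/c(o(-3), -1) + 346/62 = -490/6/5 + 346/62 = -490*⅚ + 346*(1/62) = -1225/3 + 173/31 = -37456/93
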